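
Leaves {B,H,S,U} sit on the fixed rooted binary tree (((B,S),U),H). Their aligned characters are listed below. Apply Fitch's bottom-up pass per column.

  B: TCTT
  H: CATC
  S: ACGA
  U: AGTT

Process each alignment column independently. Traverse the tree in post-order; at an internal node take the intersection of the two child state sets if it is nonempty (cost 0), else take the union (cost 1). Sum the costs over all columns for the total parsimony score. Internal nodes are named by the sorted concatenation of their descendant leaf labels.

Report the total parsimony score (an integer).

7

site 0, node BS: B={T} ∪ S={A} → {A,T} (+1)
site 0, node BSU: BS={A,T} ∩ U={A} → {A} (+0)
site 0, node BHSU: BSU={A} ∪ H={C} → {A,C} (+1)
site 1, node BS: B={C} ∩ S={C} → {C} (+0)
site 1, node BSU: BS={C} ∪ U={G} → {C,G} (+1)
site 1, node BHSU: BSU={C,G} ∪ H={A} → {A,C,G} (+1)
site 2, node BS: B={T} ∪ S={G} → {G,T} (+1)
site 2, node BSU: BS={G,T} ∩ U={T} → {T} (+0)
site 2, node BHSU: BSU={T} ∩ H={T} → {T} (+0)
site 3, node BS: B={T} ∪ S={A} → {A,T} (+1)
site 3, node BSU: BS={A,T} ∩ U={T} → {T} (+0)
site 3, node BHSU: BSU={T} ∪ H={C} → {C,T} (+1)
per-site changes: [2, 2, 1, 2]; total = 7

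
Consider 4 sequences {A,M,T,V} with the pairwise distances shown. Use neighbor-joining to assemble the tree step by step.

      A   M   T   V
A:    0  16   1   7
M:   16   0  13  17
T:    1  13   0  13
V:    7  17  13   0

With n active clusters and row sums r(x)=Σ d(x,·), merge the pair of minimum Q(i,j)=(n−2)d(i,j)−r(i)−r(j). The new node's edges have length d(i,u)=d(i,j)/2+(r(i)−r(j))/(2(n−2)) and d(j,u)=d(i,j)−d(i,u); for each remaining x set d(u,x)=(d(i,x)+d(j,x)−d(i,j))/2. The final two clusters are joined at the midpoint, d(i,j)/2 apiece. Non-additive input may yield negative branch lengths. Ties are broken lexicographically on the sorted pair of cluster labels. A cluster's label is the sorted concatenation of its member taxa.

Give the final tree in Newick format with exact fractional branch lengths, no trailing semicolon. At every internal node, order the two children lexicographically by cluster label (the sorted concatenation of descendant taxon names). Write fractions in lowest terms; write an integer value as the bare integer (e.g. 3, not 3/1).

step 1: merge (A,T) at d=1, Q=-49; branch lengths A→-1/4, T→5/4; new cluster AT
  updated: d(AT,M)=14, d(AT,V)=19/2
step 2: merge (AT,M) at d=14, Q=-81/2; branch lengths AT→13/4, M→43/4; new cluster AMT
  updated: d(AMT,V)=25/4
step 3: merge (AMT,V) at d=25/4; branch lengths AMT→25/8, V→25/8; new cluster AMTV
final tree: (((A:-1/4,T:5/4):13/4,M:43/4):25/8,V:25/8)
total length: 85/4

(((A:-1/4,T:5/4):13/4,M:43/4):25/8,V:25/8)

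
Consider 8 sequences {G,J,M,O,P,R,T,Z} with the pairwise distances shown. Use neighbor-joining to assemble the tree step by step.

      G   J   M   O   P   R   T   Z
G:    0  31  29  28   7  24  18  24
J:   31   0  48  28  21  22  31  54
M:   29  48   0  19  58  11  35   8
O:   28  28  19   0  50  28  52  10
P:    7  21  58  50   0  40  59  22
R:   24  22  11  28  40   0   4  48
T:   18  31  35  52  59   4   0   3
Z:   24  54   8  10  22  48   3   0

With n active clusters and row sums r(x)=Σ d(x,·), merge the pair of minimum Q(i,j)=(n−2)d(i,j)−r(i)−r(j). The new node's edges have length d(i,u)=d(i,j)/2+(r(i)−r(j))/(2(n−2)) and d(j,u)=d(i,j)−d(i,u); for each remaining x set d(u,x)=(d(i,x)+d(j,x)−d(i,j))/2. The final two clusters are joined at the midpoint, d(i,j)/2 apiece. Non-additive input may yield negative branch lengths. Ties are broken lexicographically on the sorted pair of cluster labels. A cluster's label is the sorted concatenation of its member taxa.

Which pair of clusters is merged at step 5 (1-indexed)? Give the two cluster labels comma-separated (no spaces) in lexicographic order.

GJP,O

step 1: merge (G,P) at d=7, Q=-376; branch lengths G→-9/2, P→23/2; new cluster GP
  updated: d(GP,J)=45/2, d(GP,M)=40, d(GP,O)=71/2, d(GP,R)=57/2, d(GP,T)=35, d(GP,Z)=39/2
step 2: merge (T,Z) at d=3, Q=-575/2; branch lengths T→13/4, Z→-1/4; new cluster TZ
  updated: d(GP,TZ)=103/4, d(J,TZ)=41, d(M,TZ)=20, d(O,TZ)=59/2, d(R,TZ)=49/2
step 3: merge (GP,J) at d=45/2, Q=-895/4; branch lengths GP→323/32, J→397/32; new cluster GJP
  updated: d(GJP,M)=131/4, d(GJP,O)=41/2, d(GJP,R)=14, d(GJP,TZ)=177/8
step 4: merge (M,R) at d=11, Q=-509/4; branch lengths M→51/8, R→37/8; new cluster MR
  updated: d(GJP,MR)=143/8, d(MR,O)=18, d(MR,TZ)=67/4
step 5: merge (GJP,O) at d=41/2, Q=-175/2; branch lengths GJP→67/8, O→97/8; new cluster GJOP
  updated: d(GJOP,MR)=123/16, d(GJOP,TZ)=249/16
step 6: merge (GJOP,MR) at d=123/16, Q=-40; branch lengths GJOP→13/4, MR→71/16; new cluster GJMOPR
  updated: d(GJMOPR,TZ)=197/16
step 7: merge (GJMOPR,TZ) at d=197/16; branch lengths GJMOPR→197/32, TZ→197/32; new cluster GJMOPRTZ
final tree: (((((G:-9/2,P:23/2):323/32,J:397/32):67/8,O:97/8):13/4,(M:51/8,R:37/8):71/16):197/32,(T:13/4,Z:-1/4):197/32)
total length: 84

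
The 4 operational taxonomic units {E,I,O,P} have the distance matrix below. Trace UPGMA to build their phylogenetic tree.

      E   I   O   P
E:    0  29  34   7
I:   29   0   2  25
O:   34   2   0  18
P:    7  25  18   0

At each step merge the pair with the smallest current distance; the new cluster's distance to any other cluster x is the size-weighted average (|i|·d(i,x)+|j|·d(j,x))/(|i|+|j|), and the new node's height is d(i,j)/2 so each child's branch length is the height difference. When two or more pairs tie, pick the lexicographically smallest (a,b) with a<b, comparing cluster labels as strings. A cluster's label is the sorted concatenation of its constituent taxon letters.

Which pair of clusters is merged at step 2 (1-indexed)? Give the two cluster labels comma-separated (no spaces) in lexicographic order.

step 1: merge (I,O) at d=2; branch lengths I→1, O→1; new cluster IO
  updated: d(E,IO)=63/2, d(IO,P)=43/2
step 2: merge (E,P) at d=7; branch lengths E→7/2, P→7/2; new cluster EP
  updated: d(EP,IO)=53/2
step 3: merge (EP,IO) at d=53/2; branch lengths EP→39/4, IO→49/4; new cluster EIOP
final tree: ((E:7/2,P:7/2):39/4,(I:1,O:1):49/4)
total length: 31

E,P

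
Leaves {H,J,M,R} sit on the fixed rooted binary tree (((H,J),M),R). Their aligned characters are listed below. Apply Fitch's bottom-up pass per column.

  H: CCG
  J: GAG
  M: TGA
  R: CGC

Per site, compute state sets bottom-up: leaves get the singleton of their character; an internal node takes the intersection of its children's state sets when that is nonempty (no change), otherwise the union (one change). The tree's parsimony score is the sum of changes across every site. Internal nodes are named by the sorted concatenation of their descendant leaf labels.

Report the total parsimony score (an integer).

[col 0] HJ: children H:{C}, J:{G} ∪→ {C,G}; cost 1
[col 0] HJM: children HJ:{C,G}, M:{T} ∪→ {C,G,T}; cost 1
[col 0] HJMR: children HJM:{C,G,T}, R:{C} ∩→ {C}; cost 0
[col 1] HJ: children H:{C}, J:{A} ∪→ {A,C}; cost 1
[col 1] HJM: children HJ:{A,C}, M:{G} ∪→ {A,C,G}; cost 1
[col 1] HJMR: children HJM:{A,C,G}, R:{G} ∩→ {G}; cost 0
[col 2] HJ: children H:{G}, J:{G} ∩→ {G}; cost 0
[col 2] HJM: children HJ:{G}, M:{A} ∪→ {A,G}; cost 1
[col 2] HJMR: children HJM:{A,G}, R:{C} ∪→ {A,C,G}; cost 1
per-site changes: [2, 2, 2]; total = 6

6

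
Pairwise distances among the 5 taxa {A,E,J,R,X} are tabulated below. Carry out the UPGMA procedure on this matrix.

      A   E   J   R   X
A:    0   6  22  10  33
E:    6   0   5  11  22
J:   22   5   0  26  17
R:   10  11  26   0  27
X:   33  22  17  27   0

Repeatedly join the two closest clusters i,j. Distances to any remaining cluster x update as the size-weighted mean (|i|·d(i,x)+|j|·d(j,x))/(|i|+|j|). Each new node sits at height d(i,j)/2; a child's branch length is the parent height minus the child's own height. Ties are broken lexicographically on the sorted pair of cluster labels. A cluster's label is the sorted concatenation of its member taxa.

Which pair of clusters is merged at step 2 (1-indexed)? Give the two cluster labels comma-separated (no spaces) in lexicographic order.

A,R

iteration 1: select E,J (d=5); attach at lengths (5/2, 5/2); label the merged cluster EJ
  updated: d(A,EJ)=14, d(EJ,R)=37/2, d(EJ,X)=39/2
iteration 2: select A,R (d=10); attach at lengths (5, 5); label the merged cluster AR
  updated: d(AR,EJ)=65/4, d(AR,X)=30
iteration 3: select AR,EJ (d=65/4); attach at lengths (25/8, 45/8); label the merged cluster AEJR
  updated: d(AEJR,X)=99/4
iteration 4: select AEJR,X (d=99/4); attach at lengths (17/4, 99/8); label the merged cluster AEJRX
final tree: (((A:5,R:5):25/8,(E:5/2,J:5/2):45/8):17/4,X:99/8)
total length: 323/8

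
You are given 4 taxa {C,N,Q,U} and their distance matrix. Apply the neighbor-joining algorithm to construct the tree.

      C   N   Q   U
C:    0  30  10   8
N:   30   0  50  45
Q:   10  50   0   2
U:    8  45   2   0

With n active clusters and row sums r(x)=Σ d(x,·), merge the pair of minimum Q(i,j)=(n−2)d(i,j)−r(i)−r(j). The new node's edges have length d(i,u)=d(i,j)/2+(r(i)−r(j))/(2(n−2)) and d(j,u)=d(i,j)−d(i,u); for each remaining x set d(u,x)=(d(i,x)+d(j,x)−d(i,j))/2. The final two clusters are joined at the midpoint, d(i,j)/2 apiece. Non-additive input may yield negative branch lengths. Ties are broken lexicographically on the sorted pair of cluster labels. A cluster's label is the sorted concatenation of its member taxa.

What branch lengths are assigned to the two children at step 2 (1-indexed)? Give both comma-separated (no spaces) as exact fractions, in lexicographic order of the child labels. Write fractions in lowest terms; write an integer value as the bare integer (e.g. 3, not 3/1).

49/4,11/4

step 1: merge (C,N) at d=30, Q=-113; branch lengths C→-17/4, N→137/4; new cluster CN
  updated: d(CN,Q)=15, d(CN,U)=23/2
step 2: merge (CN,Q) at d=15, Q=-57/2; branch lengths CN→49/4, Q→11/4; new cluster CNQ
  updated: d(CNQ,U)=-3/4
step 3: merge (CNQ,U) at d=-3/4; branch lengths CNQ→-3/8, U→-3/8; new cluster CNQU
final tree: (((C:-17/4,N:137/4):49/4,Q:11/4):-3/8,U:-3/8)
total length: 177/4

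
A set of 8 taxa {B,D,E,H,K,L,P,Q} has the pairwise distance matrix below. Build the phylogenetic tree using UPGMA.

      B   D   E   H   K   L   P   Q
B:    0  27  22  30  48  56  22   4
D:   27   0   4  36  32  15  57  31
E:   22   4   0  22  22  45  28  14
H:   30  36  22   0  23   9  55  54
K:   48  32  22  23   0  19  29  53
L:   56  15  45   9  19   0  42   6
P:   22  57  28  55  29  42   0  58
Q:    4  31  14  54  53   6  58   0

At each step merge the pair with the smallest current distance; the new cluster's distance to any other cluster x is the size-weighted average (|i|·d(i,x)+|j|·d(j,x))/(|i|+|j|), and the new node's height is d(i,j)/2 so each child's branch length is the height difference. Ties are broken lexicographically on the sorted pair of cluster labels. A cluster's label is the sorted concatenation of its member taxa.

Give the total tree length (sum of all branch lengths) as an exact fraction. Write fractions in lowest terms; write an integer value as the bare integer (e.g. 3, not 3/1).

iteration 1: select B,Q (d=4); attach at lengths (2, 2); label the merged cluster BQ
  updated: d(BQ,D)=29, d(BQ,E)=18, d(BQ,H)=42, d(BQ,K)=101/2, d(BQ,L)=31, d(BQ,P)=40
iteration 2: select D,E (d=4); attach at lengths (2, 2); label the merged cluster DE
  updated: d(BQ,DE)=47/2, d(DE,H)=29, d(DE,K)=27, d(DE,L)=30, d(DE,P)=85/2
iteration 3: select H,L (d=9); attach at lengths (9/2, 9/2); label the merged cluster HL
  updated: d(BQ,HL)=73/2, d(DE,HL)=59/2, d(HL,K)=21, d(HL,P)=97/2
iteration 4: select HL,K (d=21); attach at lengths (6, 21/2); label the merged cluster HKL
  updated: d(BQ,HKL)=247/6, d(DE,HKL)=86/3, d(HKL,P)=42
iteration 5: select BQ,DE (d=47/2); attach at lengths (39/4, 39/4); label the merged cluster BDEQ
  updated: d(BDEQ,HKL)=419/12, d(BDEQ,P)=165/4
iteration 6: select BDEQ,HKL (d=419/12); attach at lengths (137/24, 167/24); label the merged cluster BDEHKLQ
  updated: d(BDEHKLQ,P)=291/7
iteration 7: select BDEHKLQ,P (d=291/7); attach at lengths (559/168, 291/14); label the merged cluster BDEHKLPQ
final tree: ((((B:2,Q:2):39/4,(D:2,E:2):39/4):137/24,((H:9/2,L:9/2):6,K:21/2):167/24):559/168,P:291/14)
total length: 15083/168

15083/168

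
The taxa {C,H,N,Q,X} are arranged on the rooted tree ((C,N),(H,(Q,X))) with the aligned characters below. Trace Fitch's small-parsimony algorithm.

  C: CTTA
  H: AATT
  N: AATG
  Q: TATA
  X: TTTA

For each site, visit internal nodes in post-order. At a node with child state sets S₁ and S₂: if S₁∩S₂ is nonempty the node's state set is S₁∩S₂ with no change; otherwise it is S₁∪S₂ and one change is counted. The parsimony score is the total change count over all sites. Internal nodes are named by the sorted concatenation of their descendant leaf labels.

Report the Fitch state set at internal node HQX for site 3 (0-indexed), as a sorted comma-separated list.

[col 0] CN: children C:{C}, N:{A} ∪→ {A,C}; cost 1
[col 0] QX: children Q:{T}, X:{T} ∩→ {T}; cost 0
[col 0] HQX: children H:{A}, QX:{T} ∪→ {A,T}; cost 1
[col 0] CHNQX: children CN:{A,C}, HQX:{A,T} ∩→ {A}; cost 0
[col 1] CN: children C:{T}, N:{A} ∪→ {A,T}; cost 1
[col 1] QX: children Q:{A}, X:{T} ∪→ {A,T}; cost 1
[col 1] HQX: children H:{A}, QX:{A,T} ∩→ {A}; cost 0
[col 1] CHNQX: children CN:{A,T}, HQX:{A} ∩→ {A}; cost 0
[col 2] CN: children C:{T}, N:{T} ∩→ {T}; cost 0
[col 2] QX: children Q:{T}, X:{T} ∩→ {T}; cost 0
[col 2] HQX: children H:{T}, QX:{T} ∩→ {T}; cost 0
[col 2] CHNQX: children CN:{T}, HQX:{T} ∩→ {T}; cost 0
[col 3] CN: children C:{A}, N:{G} ∪→ {A,G}; cost 1
[col 3] QX: children Q:{A}, X:{A} ∩→ {A}; cost 0
[col 3] HQX: children H:{T}, QX:{A} ∪→ {A,T}; cost 1
[col 3] CHNQX: children CN:{A,G}, HQX:{A,T} ∩→ {A}; cost 0
per-site changes: [2, 2, 0, 2]; total = 6

A,T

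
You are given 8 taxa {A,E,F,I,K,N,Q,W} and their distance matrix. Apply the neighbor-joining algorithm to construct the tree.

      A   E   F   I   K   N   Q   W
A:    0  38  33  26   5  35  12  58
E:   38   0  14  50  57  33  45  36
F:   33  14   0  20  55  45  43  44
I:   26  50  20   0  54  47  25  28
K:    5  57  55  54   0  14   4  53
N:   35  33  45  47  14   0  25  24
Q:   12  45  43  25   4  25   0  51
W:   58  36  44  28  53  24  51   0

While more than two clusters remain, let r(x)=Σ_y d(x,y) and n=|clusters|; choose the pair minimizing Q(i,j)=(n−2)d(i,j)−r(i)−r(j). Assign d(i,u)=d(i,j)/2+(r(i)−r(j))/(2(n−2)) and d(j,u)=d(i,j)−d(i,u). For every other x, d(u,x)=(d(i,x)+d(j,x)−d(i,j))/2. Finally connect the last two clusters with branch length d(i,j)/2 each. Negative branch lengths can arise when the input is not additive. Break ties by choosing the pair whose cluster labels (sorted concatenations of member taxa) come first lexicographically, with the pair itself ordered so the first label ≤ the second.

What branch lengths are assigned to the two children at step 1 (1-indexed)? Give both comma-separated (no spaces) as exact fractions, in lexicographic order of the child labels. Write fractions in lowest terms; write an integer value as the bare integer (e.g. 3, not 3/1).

iteration 1: select E,F (d=14, Q=-443); attach at lengths (103/12, 65/12); label the merged cluster EF
  updated: d(A,EF)=57/2, d(EF,I)=28, d(EF,K)=49, d(EF,N)=32, d(EF,Q)=37, d(EF,W)=33
iteration 2: select A,K (d=5, Q=-637/2); attach at lengths (21/20, 79/20); label the merged cluster AK
  updated: d(AK,EF)=145/4, d(AK,I)=75/2, d(AK,N)=22, d(AK,Q)=11/2, d(AK,W)=53
iteration 3: select AK,Q (d=11/2, Q=-1103/4); attach at lengths (131/32, 45/32); label the merged cluster AKQ
  updated: d(AKQ,EF)=271/8, d(AKQ,I)=57/2, d(AKQ,N)=83/4, d(AKQ,W)=197/4
iteration 4: select AKQ,N (d=83/4, Q=-1551/8); attach at lengths (189/16, 143/16); label the merged cluster AKNQ
  updated: d(AKNQ,EF)=361/16, d(AKNQ,I)=219/8, d(AKNQ,W)=105/4
iteration 5: select AKNQ,EF (d=361/16, Q=-917/8); attach at lengths (151/16, 105/8); label the merged cluster AEFKNQ
  updated: d(AEFKNQ,I)=525/32, d(AEFKNQ,W)=587/32
iteration 6: select AEFKNQ,I (d=525/32, Q=-251/4); attach at lengths (27/8, 417/32); label the merged cluster AEFIKNQ
  updated: d(AEFIKNQ,W)=479/32
iteration 7: select AEFIKNQ,W (d=479/32); attach at lengths (479/64, 479/64); label the merged cluster AEFIKNQW
final tree: ((((((A:21/20,K:79/20):131/32,Q:45/32):189/16,N:143/16):151/16,(E:103/12,F:65/12):105/8):27/8,I:417/32):479/64,W:479/64)
total length: 1587/16

103/12,65/12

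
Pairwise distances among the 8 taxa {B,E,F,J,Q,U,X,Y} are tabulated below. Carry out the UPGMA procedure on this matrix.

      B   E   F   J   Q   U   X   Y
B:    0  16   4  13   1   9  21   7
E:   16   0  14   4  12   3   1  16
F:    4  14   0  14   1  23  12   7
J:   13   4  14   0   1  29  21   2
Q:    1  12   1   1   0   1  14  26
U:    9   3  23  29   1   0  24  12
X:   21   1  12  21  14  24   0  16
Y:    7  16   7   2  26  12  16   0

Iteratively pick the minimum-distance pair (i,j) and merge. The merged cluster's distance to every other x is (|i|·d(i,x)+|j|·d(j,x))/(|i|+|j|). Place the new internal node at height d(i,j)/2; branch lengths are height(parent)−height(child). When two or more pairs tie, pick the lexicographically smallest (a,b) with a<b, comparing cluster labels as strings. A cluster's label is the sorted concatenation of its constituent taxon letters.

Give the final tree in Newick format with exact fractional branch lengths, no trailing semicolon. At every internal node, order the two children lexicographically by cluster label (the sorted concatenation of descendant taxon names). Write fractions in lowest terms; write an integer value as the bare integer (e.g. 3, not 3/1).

iteration 1: select B,Q (d=1); attach at lengths (1/2, 1/2); label the merged cluster BQ
  updated: d(BQ,E)=14, d(BQ,F)=5/2, d(BQ,J)=7, d(BQ,U)=5, d(BQ,X)=35/2, d(BQ,Y)=33/2
iteration 2: select E,X (d=1); attach at lengths (1/2, 1/2); label the merged cluster EX
  updated: d(BQ,EX)=63/4, d(EX,F)=13, d(EX,J)=25/2, d(EX,U)=27/2, d(EX,Y)=16
iteration 3: select J,Y (d=2); attach at lengths (1, 1); label the merged cluster JY
  updated: d(BQ,JY)=47/4, d(EX,JY)=57/4, d(F,JY)=21/2, d(JY,U)=41/2
iteration 4: select BQ,F (d=5/2); attach at lengths (3/4, 5/4); label the merged cluster BFQ
  updated: d(BFQ,EX)=89/6, d(BFQ,JY)=34/3, d(BFQ,U)=11
iteration 5: select BFQ,U (d=11); attach at lengths (17/4, 11/2); label the merged cluster BFQU
  updated: d(BFQU,EX)=29/2, d(BFQU,JY)=109/8
iteration 6: select BFQU,JY (d=109/8); attach at lengths (21/16, 93/16); label the merged cluster BFJQUY
  updated: d(BFJQUY,EX)=173/12
iteration 7: select BFJQUY,EX (d=173/12); attach at lengths (19/48, 161/24); label the merged cluster BEFJQUXY
final tree: (((((B:1/2,Q:1/2):3/4,F:5/4):17/4,U:11/2):21/16,(J:1,Y:1):93/16):19/48,(E:1/2,X:1/2):161/24)
total length: 1439/48

(((((B:1/2,Q:1/2):3/4,F:5/4):17/4,U:11/2):21/16,(J:1,Y:1):93/16):19/48,(E:1/2,X:1/2):161/24)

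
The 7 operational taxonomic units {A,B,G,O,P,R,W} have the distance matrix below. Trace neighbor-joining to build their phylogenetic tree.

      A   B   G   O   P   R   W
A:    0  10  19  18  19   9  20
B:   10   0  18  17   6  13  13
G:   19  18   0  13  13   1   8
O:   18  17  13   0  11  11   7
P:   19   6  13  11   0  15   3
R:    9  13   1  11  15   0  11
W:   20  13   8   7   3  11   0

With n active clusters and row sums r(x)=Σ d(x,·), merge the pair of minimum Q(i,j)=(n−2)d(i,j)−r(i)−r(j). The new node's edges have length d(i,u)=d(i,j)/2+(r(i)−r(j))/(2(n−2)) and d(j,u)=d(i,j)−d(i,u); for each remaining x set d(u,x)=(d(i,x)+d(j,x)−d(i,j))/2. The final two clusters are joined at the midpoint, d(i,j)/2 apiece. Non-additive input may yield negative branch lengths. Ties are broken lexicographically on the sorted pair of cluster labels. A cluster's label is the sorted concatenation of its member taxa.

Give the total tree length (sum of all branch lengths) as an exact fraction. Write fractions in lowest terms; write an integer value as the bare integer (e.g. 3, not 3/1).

525/16

iteration 1: select G,R (d=1, Q=-127); attach at lengths (17/10, -7/10); label the merged cluster GR
  updated: d(A,GR)=27/2, d(B,GR)=15, d(GR,O)=23/2, d(GR,P)=27/2, d(GR,W)=9
iteration 2: select A,B (d=10, Q=-203/2); attach at lengths (119/16, 41/16); label the merged cluster AB
  updated: d(AB,GR)=37/4, d(AB,O)=25/2, d(AB,P)=15/2, d(AB,W)=23/2
iteration 3: select P,W (d=3, Q=-113/2); attach at lengths (9/4, 3/4); label the merged cluster PW
  updated: d(AB,PW)=8, d(GR,PW)=39/4, d(O,PW)=15/2
iteration 4: select AB,GR (d=37/4, Q=-167/4); attach at lengths (71/16, 77/16); label the merged cluster ABGR
  updated: d(ABGR,O)=59/8, d(ABGR,PW)=17/4
iteration 5: select ABGR,O (d=59/8, Q=-153/8); attach at lengths (33/16, 85/16); label the merged cluster ABGOR
  updated: d(ABGOR,PW)=35/16
iteration 6: select ABGOR,PW (d=35/16); attach at lengths (35/32, 35/32); label the merged cluster ABGOPRW
final tree: ((((A:119/16,B:41/16):71/16,(G:17/10,R:-7/10):77/16):33/16,O:85/16):35/32,(P:9/4,W:3/4):35/32)
total length: 525/16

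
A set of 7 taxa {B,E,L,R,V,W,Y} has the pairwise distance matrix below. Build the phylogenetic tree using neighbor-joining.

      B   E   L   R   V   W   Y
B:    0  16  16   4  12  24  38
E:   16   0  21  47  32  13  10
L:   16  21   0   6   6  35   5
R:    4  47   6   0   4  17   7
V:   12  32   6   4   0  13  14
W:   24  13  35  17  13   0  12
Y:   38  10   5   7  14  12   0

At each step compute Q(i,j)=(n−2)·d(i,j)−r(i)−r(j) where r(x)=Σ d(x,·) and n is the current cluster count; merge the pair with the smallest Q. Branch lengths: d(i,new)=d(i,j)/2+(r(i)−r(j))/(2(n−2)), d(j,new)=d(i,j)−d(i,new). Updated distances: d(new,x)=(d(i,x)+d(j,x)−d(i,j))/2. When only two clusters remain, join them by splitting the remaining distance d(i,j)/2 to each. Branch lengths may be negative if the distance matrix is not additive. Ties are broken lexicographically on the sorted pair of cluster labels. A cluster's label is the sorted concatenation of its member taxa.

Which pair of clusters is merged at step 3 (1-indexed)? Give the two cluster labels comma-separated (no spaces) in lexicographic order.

1. join E+W (d=13, Q=-188) ⇒ EW; edges |E|=9, |W|=4
  updated: d(B,EW)=27/2, d(EW,L)=43/2, d(EW,R)=51/2, d(EW,V)=16, d(EW,Y)=9/2
2. join EW+Y (d=9/2, Q=-263/2) ⇒ EWY; edges |EW|=61/16, |Y|=11/16
  updated: d(B,EWY)=47/2, d(EWY,L)=11, d(EWY,R)=14, d(EWY,V)=51/4
3. join B+R (d=4, Q=-143/2) ⇒ BR; edges |B|=79/12, |R|=-31/12
  updated: d(BR,EWY)=67/4, d(BR,L)=9, d(BR,V)=6
4. join BR+V (d=6, Q=-89/2) ⇒ BRV; edges |BR|=19/4, |V|=5/4
  updated: d(BRV,EWY)=47/4, d(BRV,L)=9/2
5. join BRV+EWY (d=47/4, Q=-109/4) ⇒ BERVWY; edges |BRV|=21/8, |EWY|=73/8
  updated: d(BERVWY,L)=15/8
6. join BERVWY+L (d=15/8) ⇒ BELRVWY; edges |BERVWY|=15/16, |L|=15/16
final tree: ((((B:79/12,R:-31/12):19/4,V:5/4):21/8,((E:9,W:4):61/16,Y:11/16):73/8):15/16,L:15/16)
total length: 329/8

B,R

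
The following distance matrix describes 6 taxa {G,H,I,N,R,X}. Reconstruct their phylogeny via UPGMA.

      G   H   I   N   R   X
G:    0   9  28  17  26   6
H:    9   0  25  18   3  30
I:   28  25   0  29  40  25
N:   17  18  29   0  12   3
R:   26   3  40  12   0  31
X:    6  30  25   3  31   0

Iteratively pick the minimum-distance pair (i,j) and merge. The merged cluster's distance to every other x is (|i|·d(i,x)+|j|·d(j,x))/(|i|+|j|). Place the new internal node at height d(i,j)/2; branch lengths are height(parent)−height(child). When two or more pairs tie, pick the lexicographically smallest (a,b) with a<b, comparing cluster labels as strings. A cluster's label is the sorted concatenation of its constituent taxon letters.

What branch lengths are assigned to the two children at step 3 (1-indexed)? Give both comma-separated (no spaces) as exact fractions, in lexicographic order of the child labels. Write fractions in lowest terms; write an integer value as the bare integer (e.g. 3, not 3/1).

23/4,17/4

iteration 1: select H,R (d=3); attach at lengths (3/2, 3/2); label the merged cluster HR
  updated: d(G,HR)=35/2, d(HR,I)=65/2, d(HR,N)=15, d(HR,X)=61/2
iteration 2: select N,X (d=3); attach at lengths (3/2, 3/2); label the merged cluster NX
  updated: d(G,NX)=23/2, d(HR,NX)=91/4, d(I,NX)=27
iteration 3: select G,NX (d=23/2); attach at lengths (23/4, 17/4); label the merged cluster GNX
  updated: d(GNX,HR)=21, d(GNX,I)=82/3
iteration 4: select GNX,HR (d=21); attach at lengths (19/4, 9); label the merged cluster GHNRX
  updated: d(GHNRX,I)=147/5
iteration 5: select GHNRX,I (d=147/5); attach at lengths (21/5, 147/10); label the merged cluster GHINRX
final tree: (((G:23/4,(N:3/2,X:3/2):17/4):19/4,(H:3/2,R:3/2):9):21/5,I:147/10)
total length: 973/20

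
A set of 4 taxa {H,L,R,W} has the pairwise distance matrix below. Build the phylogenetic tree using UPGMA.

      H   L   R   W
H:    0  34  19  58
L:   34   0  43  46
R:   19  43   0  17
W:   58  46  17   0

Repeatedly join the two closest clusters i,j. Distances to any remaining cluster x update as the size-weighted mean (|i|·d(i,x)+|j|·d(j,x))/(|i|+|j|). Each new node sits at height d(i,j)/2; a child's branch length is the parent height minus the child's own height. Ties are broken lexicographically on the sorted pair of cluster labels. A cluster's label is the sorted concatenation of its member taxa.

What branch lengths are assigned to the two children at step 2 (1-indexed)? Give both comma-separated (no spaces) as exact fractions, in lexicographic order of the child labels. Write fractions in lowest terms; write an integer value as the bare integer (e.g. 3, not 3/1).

17,17

1. join R+W (d=17) ⇒ RW; edges |R|=17/2, |W|=17/2
  updated: d(H,RW)=77/2, d(L,RW)=89/2
2. join H+L (d=34) ⇒ HL; edges |H|=17, |L|=17
  updated: d(HL,RW)=83/2
3. join HL+RW (d=83/2) ⇒ HLRW; edges |HL|=15/4, |RW|=49/4
final tree: ((H:17,L:17):15/4,(R:17/2,W:17/2):49/4)
total length: 67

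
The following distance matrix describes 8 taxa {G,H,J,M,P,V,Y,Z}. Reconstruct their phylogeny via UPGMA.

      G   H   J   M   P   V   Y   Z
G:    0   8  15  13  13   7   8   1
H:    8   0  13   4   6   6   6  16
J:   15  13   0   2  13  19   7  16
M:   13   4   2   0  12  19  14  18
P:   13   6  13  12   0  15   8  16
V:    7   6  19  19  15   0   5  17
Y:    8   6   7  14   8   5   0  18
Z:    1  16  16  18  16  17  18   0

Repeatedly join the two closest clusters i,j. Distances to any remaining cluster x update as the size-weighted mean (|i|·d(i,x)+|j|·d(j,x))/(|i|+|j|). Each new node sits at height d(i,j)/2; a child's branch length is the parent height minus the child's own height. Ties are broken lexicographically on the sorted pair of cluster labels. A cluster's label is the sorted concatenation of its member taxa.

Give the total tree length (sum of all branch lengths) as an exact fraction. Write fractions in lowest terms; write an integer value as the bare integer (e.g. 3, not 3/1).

503/16

iteration 1: select G,Z (d=1); attach at lengths (1/2, 1/2); label the merged cluster GZ
  updated: d(GZ,H)=12, d(GZ,J)=31/2, d(GZ,M)=31/2, d(GZ,P)=29/2, d(GZ,V)=12, d(GZ,Y)=13
iteration 2: select J,M (d=2); attach at lengths (1, 1); label the merged cluster JM
  updated: d(GZ,JM)=31/2, d(H,JM)=17/2, d(JM,P)=25/2, d(JM,V)=19, d(JM,Y)=21/2
iteration 3: select V,Y (d=5); attach at lengths (5/2, 5/2); label the merged cluster VY
  updated: d(GZ,VY)=25/2, d(H,VY)=6, d(JM,VY)=59/4, d(P,VY)=23/2
iteration 4: select H,P (d=6); attach at lengths (3, 3); label the merged cluster HP
  updated: d(GZ,HP)=53/4, d(HP,JM)=21/2, d(HP,VY)=35/4
iteration 5: select HP,VY (d=35/4); attach at lengths (11/8, 15/8); label the merged cluster HPVY
  updated: d(GZ,HPVY)=103/8, d(HPVY,JM)=101/8
iteration 6: select HPVY,JM (d=101/8); attach at lengths (31/16, 85/16); label the merged cluster HJMPVY
  updated: d(GZ,HJMPVY)=55/4
iteration 7: select GZ,HJMPVY (d=55/4); attach at lengths (51/8, 9/16); label the merged cluster GHJMPVYZ
final tree: ((G:1/2,Z:1/2):51/8,(((H:3,P:3):11/8,(V:5/2,Y:5/2):15/8):31/16,(J:1,M:1):85/16):9/16)
total length: 503/16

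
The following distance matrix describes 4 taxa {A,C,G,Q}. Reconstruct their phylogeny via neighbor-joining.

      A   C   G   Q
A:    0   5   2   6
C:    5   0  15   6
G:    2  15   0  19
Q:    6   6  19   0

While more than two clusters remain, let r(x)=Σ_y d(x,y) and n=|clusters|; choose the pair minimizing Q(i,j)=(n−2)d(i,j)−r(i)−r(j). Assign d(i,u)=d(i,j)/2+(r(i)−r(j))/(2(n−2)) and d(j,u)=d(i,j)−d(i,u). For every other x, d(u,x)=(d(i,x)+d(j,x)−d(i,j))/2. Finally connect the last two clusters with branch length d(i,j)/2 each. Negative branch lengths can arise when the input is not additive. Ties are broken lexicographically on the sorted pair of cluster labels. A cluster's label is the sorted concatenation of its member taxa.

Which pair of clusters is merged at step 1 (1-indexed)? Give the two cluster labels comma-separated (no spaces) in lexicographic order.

iteration 1: select A,G (d=2, Q=-45); attach at lengths (-19/4, 27/4); label the merged cluster AG
  updated: d(AG,C)=9, d(AG,Q)=23/2
iteration 2: select AG,C (d=9, Q=-53/2); attach at lengths (29/4, 7/4); label the merged cluster ACG
  updated: d(ACG,Q)=17/4
iteration 3: select ACG,Q (d=17/4); attach at lengths (17/8, 17/8); label the merged cluster ACGQ
final tree: (((A:-19/4,G:27/4):29/4,C:7/4):17/8,Q:17/8)
total length: 61/4

A,G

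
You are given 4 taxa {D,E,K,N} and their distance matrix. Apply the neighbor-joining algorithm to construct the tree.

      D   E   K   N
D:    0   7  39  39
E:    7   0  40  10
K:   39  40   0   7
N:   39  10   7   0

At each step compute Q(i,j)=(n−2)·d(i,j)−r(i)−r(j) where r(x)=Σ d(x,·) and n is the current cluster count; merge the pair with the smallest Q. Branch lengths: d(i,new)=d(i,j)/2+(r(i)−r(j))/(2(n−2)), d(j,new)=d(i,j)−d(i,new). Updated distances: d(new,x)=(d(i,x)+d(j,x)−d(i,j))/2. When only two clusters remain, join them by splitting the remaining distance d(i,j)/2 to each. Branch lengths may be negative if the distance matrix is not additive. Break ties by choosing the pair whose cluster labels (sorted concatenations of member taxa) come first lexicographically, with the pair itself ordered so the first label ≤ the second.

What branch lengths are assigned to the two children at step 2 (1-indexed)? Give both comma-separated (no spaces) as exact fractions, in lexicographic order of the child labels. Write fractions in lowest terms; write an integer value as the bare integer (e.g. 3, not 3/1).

25,11

1. join D+E (d=7, Q=-128) ⇒ DE; edges |D|=21/2, |E|=-7/2
  updated: d(DE,K)=36, d(DE,N)=21
2. join DE+K (d=36, Q=-64) ⇒ DEK; edges |DE|=25, |K|=11
  updated: d(DEK,N)=-4
3. join DEK+N (d=-4) ⇒ DEKN; edges |DEK|=-2, |N|=-2
final tree: (((D:21/2,E:-7/2):25,K:11):-2,N:-2)
total length: 39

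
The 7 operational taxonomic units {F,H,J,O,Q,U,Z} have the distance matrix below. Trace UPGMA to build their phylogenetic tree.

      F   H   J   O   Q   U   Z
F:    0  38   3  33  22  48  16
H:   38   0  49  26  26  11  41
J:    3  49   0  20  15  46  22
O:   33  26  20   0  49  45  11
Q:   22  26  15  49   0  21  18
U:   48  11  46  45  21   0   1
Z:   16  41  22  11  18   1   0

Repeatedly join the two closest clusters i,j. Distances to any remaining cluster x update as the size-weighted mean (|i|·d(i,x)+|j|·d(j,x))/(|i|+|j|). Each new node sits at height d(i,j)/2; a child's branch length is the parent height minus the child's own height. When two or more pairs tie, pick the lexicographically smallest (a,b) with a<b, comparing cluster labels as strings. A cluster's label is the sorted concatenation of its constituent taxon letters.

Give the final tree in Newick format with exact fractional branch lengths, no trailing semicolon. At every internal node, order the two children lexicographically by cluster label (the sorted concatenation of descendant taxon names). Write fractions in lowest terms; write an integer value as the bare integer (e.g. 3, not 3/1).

1. join U+Z (d=1) ⇒ UZ; edges |U|=1/2, |Z|=1/2
  updated: d(F,UZ)=32, d(H,UZ)=26, d(J,UZ)=34, d(O,UZ)=28, d(Q,UZ)=39/2
2. join F+J (d=3) ⇒ FJ; edges |F|=3/2, |J|=3/2
  updated: d(FJ,H)=87/2, d(FJ,O)=53/2, d(FJ,Q)=37/2, d(FJ,UZ)=33
3. join FJ+Q (d=37/2) ⇒ FJQ; edges |FJ|=31/4, |Q|=37/4
  updated: d(FJQ,H)=113/3, d(FJQ,O)=34, d(FJQ,UZ)=57/2
4. join H+O (d=26) ⇒ HO; edges |H|=13, |O|=13
  updated: d(FJQ,HO)=215/6, d(HO,UZ)=27
5. join HO+UZ (d=27) ⇒ HOUZ; edges |HO|=1/2, |UZ|=13
  updated: d(FJQ,HOUZ)=193/6
6. join FJQ+HOUZ (d=193/6) ⇒ FHJOQUZ; edges |FJQ|=41/6, |HOUZ|=31/12
final tree: (((F:3/2,J:3/2):31/4,Q:37/4):41/6,((H:13,O:13):1/2,(U:1/2,Z:1/2):13):31/12)
total length: 839/12

(((F:3/2,J:3/2):31/4,Q:37/4):41/6,((H:13,O:13):1/2,(U:1/2,Z:1/2):13):31/12)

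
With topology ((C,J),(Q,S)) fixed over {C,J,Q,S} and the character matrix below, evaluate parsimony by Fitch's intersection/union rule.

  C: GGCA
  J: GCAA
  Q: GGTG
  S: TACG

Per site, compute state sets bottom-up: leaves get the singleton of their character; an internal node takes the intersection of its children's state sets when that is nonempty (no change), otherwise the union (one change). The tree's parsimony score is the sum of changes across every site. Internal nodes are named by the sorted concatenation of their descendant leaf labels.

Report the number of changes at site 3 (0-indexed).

[col 0] CJ: children C:{G}, J:{G} ∩→ {G}; cost 0
[col 0] QS: children Q:{G}, S:{T} ∪→ {G,T}; cost 1
[col 0] CJQS: children CJ:{G}, QS:{G,T} ∩→ {G}; cost 0
[col 1] CJ: children C:{G}, J:{C} ∪→ {C,G}; cost 1
[col 1] QS: children Q:{G}, S:{A} ∪→ {A,G}; cost 1
[col 1] CJQS: children CJ:{C,G}, QS:{A,G} ∩→ {G}; cost 0
[col 2] CJ: children C:{C}, J:{A} ∪→ {A,C}; cost 1
[col 2] QS: children Q:{T}, S:{C} ∪→ {C,T}; cost 1
[col 2] CJQS: children CJ:{A,C}, QS:{C,T} ∩→ {C}; cost 0
[col 3] CJ: children C:{A}, J:{A} ∩→ {A}; cost 0
[col 3] QS: children Q:{G}, S:{G} ∩→ {G}; cost 0
[col 3] CJQS: children CJ:{A}, QS:{G} ∪→ {A,G}; cost 1
per-site changes: [1, 2, 2, 1]; total = 6

1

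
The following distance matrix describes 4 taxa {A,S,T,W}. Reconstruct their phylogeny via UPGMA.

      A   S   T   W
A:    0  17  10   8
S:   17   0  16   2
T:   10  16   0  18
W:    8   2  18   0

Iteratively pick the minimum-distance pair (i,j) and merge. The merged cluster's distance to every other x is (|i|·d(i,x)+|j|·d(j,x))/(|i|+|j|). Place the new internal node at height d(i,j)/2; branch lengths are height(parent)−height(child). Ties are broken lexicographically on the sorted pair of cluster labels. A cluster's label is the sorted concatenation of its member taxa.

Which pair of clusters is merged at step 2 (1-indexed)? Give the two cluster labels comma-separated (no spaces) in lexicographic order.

1. join S+W (d=2) ⇒ SW; edges |S|=1, |W|=1
  updated: d(A,SW)=25/2, d(SW,T)=17
2. join A+T (d=10) ⇒ AT; edges |A|=5, |T|=5
  updated: d(AT,SW)=59/4
3. join AT+SW (d=59/4) ⇒ ASTW; edges |AT|=19/8, |SW|=51/8
final tree: ((A:5,T:5):19/8,(S:1,W:1):51/8)
total length: 83/4

A,T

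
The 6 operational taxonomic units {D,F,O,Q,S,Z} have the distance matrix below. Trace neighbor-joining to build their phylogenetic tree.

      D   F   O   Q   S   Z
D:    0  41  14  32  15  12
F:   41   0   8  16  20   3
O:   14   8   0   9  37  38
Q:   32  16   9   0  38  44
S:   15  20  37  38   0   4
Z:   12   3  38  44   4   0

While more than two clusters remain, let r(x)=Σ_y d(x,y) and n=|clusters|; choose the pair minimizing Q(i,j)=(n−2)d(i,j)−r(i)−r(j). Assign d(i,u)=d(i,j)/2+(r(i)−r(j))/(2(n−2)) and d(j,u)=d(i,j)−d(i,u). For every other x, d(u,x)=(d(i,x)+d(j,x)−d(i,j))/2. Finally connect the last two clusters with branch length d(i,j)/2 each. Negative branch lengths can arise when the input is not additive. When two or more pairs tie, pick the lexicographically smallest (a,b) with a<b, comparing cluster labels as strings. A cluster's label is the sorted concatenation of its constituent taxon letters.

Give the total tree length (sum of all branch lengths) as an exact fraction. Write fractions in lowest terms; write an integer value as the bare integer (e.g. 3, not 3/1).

1. join O+Q (d=9, Q=-209) ⇒ OQ; edges |O|=3/8, |Q|=69/8
  updated: d(D,OQ)=37/2, d(F,OQ)=15/2, d(OQ,S)=33, d(OQ,Z)=73/2
2. join F+OQ (d=15/2, Q=-289/2) ⇒ FOQ; edges |F|=-1/4, |OQ|=31/4
  updated: d(D,FOQ)=26, d(FOQ,S)=91/4, d(FOQ,Z)=16
3. join D+FOQ (d=26, Q=-263/4) ⇒ DFOQ; edges |D|=161/16, |FOQ|=255/16
  updated: d(DFOQ,S)=47/8, d(DFOQ,Z)=1
4. join DFOQ+S (d=47/8, Q=-87/8) ⇒ DFOQS; edges |DFOQ|=23/16, |S|=71/16
  updated: d(DFOQS,Z)=-7/16
5. join DFOQS+Z (d=-7/16) ⇒ DFOQSZ; edges |DFOQS|=-7/32, |Z|=-7/32
final tree: (((D:161/16,(F:-1/4,(O:3/8,Q:69/8):31/4):255/16):23/16,S:71/16):-7/32,Z:-7/32)
total length: 767/16

767/16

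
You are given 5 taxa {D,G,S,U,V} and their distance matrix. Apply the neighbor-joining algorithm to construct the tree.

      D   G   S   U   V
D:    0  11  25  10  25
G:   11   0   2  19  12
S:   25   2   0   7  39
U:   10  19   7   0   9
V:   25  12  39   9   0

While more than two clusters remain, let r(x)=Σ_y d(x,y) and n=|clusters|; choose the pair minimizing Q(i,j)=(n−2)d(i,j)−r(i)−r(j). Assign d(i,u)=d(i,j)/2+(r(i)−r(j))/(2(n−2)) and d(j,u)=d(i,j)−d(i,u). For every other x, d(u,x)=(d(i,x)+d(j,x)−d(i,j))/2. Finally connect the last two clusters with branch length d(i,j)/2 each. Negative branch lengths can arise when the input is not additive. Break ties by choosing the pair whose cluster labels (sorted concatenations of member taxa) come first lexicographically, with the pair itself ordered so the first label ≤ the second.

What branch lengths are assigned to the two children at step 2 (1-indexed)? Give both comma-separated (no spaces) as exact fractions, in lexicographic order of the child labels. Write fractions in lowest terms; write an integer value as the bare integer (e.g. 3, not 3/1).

1. join G+S (d=2, Q=-111) ⇒ GS; edges |G|=-23/6, |S|=35/6
  updated: d(D,GS)=17, d(GS,U)=12, d(GS,V)=49/2
2. join D+GS (d=17, Q=-143/2) ⇒ DGS; edges |D|=65/8, |GS|=71/8
  updated: d(DGS,U)=5/2, d(DGS,V)=65/4
3. join DGS+U (d=5/2, Q=-111/4) ⇒ DGSU; edges |DGS|=39/8, |U|=-19/8
  updated: d(DGSU,V)=91/8
4. join DGSU+V (d=91/8) ⇒ DGSUV; edges |DGSU|=91/16, |V|=91/16
final tree: (((D:65/8,(G:-23/6,S:35/6):71/8):39/8,U:-19/8):91/16,V:91/16)
total length: 263/8

65/8,71/8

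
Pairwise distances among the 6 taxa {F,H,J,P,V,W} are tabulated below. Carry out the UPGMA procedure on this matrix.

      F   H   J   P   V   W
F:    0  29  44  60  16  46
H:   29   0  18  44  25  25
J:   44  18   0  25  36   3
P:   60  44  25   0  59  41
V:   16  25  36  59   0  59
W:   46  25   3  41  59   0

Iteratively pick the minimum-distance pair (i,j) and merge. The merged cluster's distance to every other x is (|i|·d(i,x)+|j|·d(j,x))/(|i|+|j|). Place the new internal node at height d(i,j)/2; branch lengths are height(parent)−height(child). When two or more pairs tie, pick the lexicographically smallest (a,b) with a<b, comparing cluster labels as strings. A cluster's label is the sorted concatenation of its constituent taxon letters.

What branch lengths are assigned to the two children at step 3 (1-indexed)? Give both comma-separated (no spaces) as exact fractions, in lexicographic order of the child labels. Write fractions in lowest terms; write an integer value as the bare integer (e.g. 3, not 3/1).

iteration 1: select J,W (d=3); attach at lengths (3/2, 3/2); label the merged cluster JW
  updated: d(F,JW)=45, d(H,JW)=43/2, d(JW,P)=33, d(JW,V)=95/2
iteration 2: select F,V (d=16); attach at lengths (8, 8); label the merged cluster FV
  updated: d(FV,H)=27, d(FV,JW)=185/4, d(FV,P)=119/2
iteration 3: select H,JW (d=43/2); attach at lengths (43/4, 37/4); label the merged cluster HJW
  updated: d(FV,HJW)=239/6, d(HJW,P)=110/3
iteration 4: select HJW,P (d=110/3); attach at lengths (91/12, 55/3); label the merged cluster HJPW
  updated: d(FV,HJPW)=179/4
iteration 5: select FV,HJPW (d=179/4); attach at lengths (115/8, 97/24); label the merged cluster FHJPVW
final tree: ((F:8,V:8):115/8,((H:43/4,(J:3/2,W:3/2):37/4):91/12,P:55/3):97/24)
total length: 250/3

43/4,37/4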